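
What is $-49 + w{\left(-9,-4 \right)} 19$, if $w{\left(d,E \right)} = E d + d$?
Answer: $464$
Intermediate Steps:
$w{\left(d,E \right)} = d + E d$
$-49 + w{\left(-9,-4 \right)} 19 = -49 + - 9 \left(1 - 4\right) 19 = -49 + \left(-9\right) \left(-3\right) 19 = -49 + 27 \cdot 19 = -49 + 513 = 464$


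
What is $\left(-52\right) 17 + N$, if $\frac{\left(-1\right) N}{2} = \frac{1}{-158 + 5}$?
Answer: $- \frac{135250}{153} \approx -883.99$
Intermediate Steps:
$N = \frac{2}{153}$ ($N = - \frac{2}{-158 + 5} = - \frac{2}{-153} = \left(-2\right) \left(- \frac{1}{153}\right) = \frac{2}{153} \approx 0.013072$)
$\left(-52\right) 17 + N = \left(-52\right) 17 + \frac{2}{153} = -884 + \frac{2}{153} = - \frac{135250}{153}$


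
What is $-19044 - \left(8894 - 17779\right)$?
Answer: $-10159$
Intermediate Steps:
$-19044 - \left(8894 - 17779\right) = -19044 - -8885 = -19044 + 8885 = -10159$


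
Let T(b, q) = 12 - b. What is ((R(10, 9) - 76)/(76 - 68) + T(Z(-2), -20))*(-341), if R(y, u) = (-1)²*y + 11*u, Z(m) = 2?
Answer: -38533/8 ≈ -4816.6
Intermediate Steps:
R(y, u) = y + 11*u (R(y, u) = 1*y + 11*u = y + 11*u)
((R(10, 9) - 76)/(76 - 68) + T(Z(-2), -20))*(-341) = (((10 + 11*9) - 76)/(76 - 68) + (12 - 1*2))*(-341) = (((10 + 99) - 76)/8 + (12 - 2))*(-341) = ((109 - 76)*(⅛) + 10)*(-341) = (33*(⅛) + 10)*(-341) = (33/8 + 10)*(-341) = (113/8)*(-341) = -38533/8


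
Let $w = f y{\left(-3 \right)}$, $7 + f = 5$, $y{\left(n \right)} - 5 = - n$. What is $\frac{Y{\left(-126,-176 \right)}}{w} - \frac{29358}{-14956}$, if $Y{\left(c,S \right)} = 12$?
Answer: $\frac{18141}{14956} \approx 1.213$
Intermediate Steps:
$y{\left(n \right)} = 5 - n$
$f = -2$ ($f = -7 + 5 = -2$)
$w = -16$ ($w = - 2 \left(5 - -3\right) = - 2 \left(5 + 3\right) = \left(-2\right) 8 = -16$)
$\frac{Y{\left(-126,-176 \right)}}{w} - \frac{29358}{-14956} = \frac{12}{-16} - \frac{29358}{-14956} = 12 \left(- \frac{1}{16}\right) - - \frac{14679}{7478} = - \frac{3}{4} + \frac{14679}{7478} = \frac{18141}{14956}$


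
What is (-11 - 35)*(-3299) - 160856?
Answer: -9102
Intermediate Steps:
(-11 - 35)*(-3299) - 160856 = -46*(-3299) - 160856 = 151754 - 160856 = -9102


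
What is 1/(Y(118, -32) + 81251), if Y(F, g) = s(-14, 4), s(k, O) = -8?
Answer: 1/81243 ≈ 1.2309e-5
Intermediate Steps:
Y(F, g) = -8
1/(Y(118, -32) + 81251) = 1/(-8 + 81251) = 1/81243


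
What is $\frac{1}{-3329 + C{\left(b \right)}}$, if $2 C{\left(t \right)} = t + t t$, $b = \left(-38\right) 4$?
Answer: $\frac{1}{8147} \approx 0.00012274$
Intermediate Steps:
$b = -152$
$C{\left(t \right)} = \frac{t}{2} + \frac{t^{2}}{2}$ ($C{\left(t \right)} = \frac{t + t t}{2} = \frac{t + t^{2}}{2} = \frac{t}{2} + \frac{t^{2}}{2}$)
$\frac{1}{-3329 + C{\left(b \right)}} = \frac{1}{-3329 + \frac{1}{2} \left(-152\right) \left(1 - 152\right)} = \frac{1}{-3329 + \frac{1}{2} \left(-152\right) \left(-151\right)} = \frac{1}{-3329 + 11476} = \frac{1}{8147}$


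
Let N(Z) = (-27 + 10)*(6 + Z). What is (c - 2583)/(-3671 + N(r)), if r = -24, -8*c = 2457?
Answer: 23121/26920 ≈ 0.85888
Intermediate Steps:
c = -2457/8 (c = -1/8*2457 = -2457/8 ≈ -307.13)
N(Z) = -102 - 17*Z (N(Z) = -17*(6 + Z) = -102 - 17*Z)
(c - 2583)/(-3671 + N(r)) = (-2457/8 - 2583)/(-3671 + (-102 - 17*(-24))) = -23121/(8*(-3671 + (-102 + 408))) = -23121/(8*(-3671 + 306)) = -23121/8/(-3365) = -23121/8*(-1/3365) = 23121/26920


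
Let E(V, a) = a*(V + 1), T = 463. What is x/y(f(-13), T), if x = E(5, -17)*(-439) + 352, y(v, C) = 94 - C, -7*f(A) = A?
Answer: -45130/369 ≈ -122.30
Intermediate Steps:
f(A) = -A/7
E(V, a) = a*(1 + V)
x = 45130 (x = -17*(1 + 5)*(-439) + 352 = -17*6*(-439) + 352 = -102*(-439) + 352 = 44778 + 352 = 45130)
x/y(f(-13), T) = 45130/(94 - 1*463) = 45130/(94 - 463) = 45130/(-369) = 45130*(-1/369) = -45130/369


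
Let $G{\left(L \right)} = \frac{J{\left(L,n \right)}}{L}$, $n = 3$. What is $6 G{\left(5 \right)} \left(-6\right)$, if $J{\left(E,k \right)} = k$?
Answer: $- \frac{108}{5} \approx -21.6$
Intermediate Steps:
$G{\left(L \right)} = \frac{3}{L}$
$6 G{\left(5 \right)} \left(-6\right) = 6 \cdot \frac{3}{5} \left(-6\right) = \frac{18}{5} \left(-6\right) = - \frac{108}{5}$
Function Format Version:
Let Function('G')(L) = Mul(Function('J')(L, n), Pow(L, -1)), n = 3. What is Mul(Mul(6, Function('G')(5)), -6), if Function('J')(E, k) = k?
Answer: Rational(-108, 5) ≈ -21.600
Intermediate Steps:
Function('G')(L) = Mul(3, Pow(L, -1))
Mul(Mul(6, Function('G')(5)), -6) = Mul(Mul(6, Mul(3, Pow(5, -1))), -6) = Mul(Mul(6, Mul(3, Rational(1, 5))), -6) = Mul(Mul(6, Rational(3, 5)), -6) = Mul(Rational(18, 5), -6) = Rational(-108, 5)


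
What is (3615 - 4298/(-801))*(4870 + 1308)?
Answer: 17915662514/801 ≈ 2.2367e+7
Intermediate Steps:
(3615 - 4298/(-801))*(4870 + 1308) = (3615 - 4298*(-1/801))*6178 = (3615 + 4298/801)*6178 = (2899913/801)*6178 = 17915662514/801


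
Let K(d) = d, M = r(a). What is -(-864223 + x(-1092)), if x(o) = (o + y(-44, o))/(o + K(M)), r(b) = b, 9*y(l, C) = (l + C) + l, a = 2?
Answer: 4239008311/4905 ≈ 8.6422e+5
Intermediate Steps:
y(l, C) = C/9 + 2*l/9 (y(l, C) = ((l + C) + l)/9 = ((C + l) + l)/9 = (C + 2*l)/9 = C/9 + 2*l/9)
M = 2
x(o) = (-88/9 + 10*o/9)/(2 + o) (x(o) = (o + (o/9 + (2/9)*(-44)))/(o + 2) = (o + (o/9 - 88/9))/(2 + o) = (o + (-88/9 + o/9))/(2 + o) = (-88/9 + 10*o/9)/(2 + o))
-(-864223 + x(-1092)) = -(-864223 + 2*(-44 + 5*(-1092))/(9*(2 - 1092))) = -(-864223 + (2/9)*(-44 - 5460)/(-1090)) = -(-864223 + (2/9)*(-1/1090)*(-5504)) = -(-864223 + 5504/4905) = -1*(-4239008311/4905) = 4239008311/4905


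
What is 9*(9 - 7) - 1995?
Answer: -1977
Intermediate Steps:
9*(9 - 7) - 1995 = 9*2 - 1995 = 18 - 1995 = -1977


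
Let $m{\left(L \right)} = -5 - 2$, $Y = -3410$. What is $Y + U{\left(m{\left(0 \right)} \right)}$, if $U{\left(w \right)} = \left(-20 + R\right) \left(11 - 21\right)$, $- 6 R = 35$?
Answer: $- \frac{9455}{3} \approx -3151.7$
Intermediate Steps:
$R = - \frac{35}{6}$ ($R = \left(- \frac{1}{6}\right) 35 = - \frac{35}{6} \approx -5.8333$)
$m{\left(L \right)} = -7$ ($m{\left(L \right)} = -5 - 2 = -7$)
$U{\left(w \right)} = \frac{775}{3}$ ($U{\left(w \right)} = \left(-20 - \frac{35}{6}\right) \left(11 - 21\right) = \left(- \frac{155}{6}\right) \left(-10\right) = \frac{775}{3}$)
$Y + U{\left(m{\left(0 \right)} \right)} = -3410 + \frac{775}{3} = - \frac{9455}{3}$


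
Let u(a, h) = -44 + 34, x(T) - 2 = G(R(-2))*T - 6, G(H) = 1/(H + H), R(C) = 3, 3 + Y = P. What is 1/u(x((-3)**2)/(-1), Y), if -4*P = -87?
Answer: -1/10 ≈ -0.10000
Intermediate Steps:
P = 87/4 (P = -1/4*(-87) = 87/4 ≈ 21.750)
Y = 75/4 (Y = -3 + 87/4 = 75/4 ≈ 18.750)
G(H) = 1/(2*H)
x(T) = -4 + T/6 (x(T) = 2 + (((1/2)/3)*T - 6) = 2 + (((1/2)*(1/3))*T - 6) = 2 + (T/6 - 6) = 2 + (-6 + T/6) = -4 + T/6)
u(a, h) = -10
1/u(x((-3)**2)/(-1), Y) = 1/(-10) = -1/10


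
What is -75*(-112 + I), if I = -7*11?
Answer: 14175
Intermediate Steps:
I = -77
-75*(-112 + I) = -75*(-112 - 77) = -75*(-189) = 14175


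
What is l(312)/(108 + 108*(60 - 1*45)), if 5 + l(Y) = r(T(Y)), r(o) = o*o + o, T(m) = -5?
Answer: 5/576 ≈ 0.0086806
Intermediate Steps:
r(o) = o + o**2 (r(o) = o**2 + o = o + o**2)
l(Y) = 15 (l(Y) = -5 - 5*(1 - 5) = -5 - 5*(-4) = -5 + 20 = 15)
l(312)/(108 + 108*(60 - 1*45)) = 15/(108 + 108*(60 - 1*45)) = 15/(108 + 108*(60 - 45)) = 15/(108 + 108*15) = 15/(108 + 1620) = 15/1728 = 15*(1/1728) = 5/576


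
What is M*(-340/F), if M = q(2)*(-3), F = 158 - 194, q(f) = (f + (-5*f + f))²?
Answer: -1020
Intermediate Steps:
q(f) = 9*f² (q(f) = (f - 4*f)² = (-3*f)² = 9*f²)
F = -36
M = -108 (M = (9*2²)*(-3) = (9*4)*(-3) = 36*(-3) = -108)
M*(-340/F) = -(-36720)/(-36) = -(-36720)*(-1)/36 = -108*85/9 = -1020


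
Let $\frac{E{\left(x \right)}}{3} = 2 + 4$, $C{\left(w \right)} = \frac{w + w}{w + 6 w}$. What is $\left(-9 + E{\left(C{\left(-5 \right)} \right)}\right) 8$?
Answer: $72$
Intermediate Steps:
$C{\left(w \right)} = \frac{2}{7}$ ($C{\left(w \right)} = \frac{2 w}{7 w} = 2 w \frac{1}{7 w} = \frac{2}{7}$)
$E{\left(x \right)} = 18$ ($E{\left(x \right)} = 3 \left(2 + 4\right) = 3 \cdot 6 = 18$)
$\left(-9 + E{\left(C{\left(-5 \right)} \right)}\right) 8 = \left(-9 + 18\right) 8 = 9 \cdot 8 = 72$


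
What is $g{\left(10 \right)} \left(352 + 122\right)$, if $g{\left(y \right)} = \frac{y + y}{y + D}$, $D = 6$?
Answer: $\frac{1185}{2} \approx 592.5$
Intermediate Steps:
$g{\left(y \right)} = \frac{2 y}{6 + y}$ ($g{\left(y \right)} = \frac{y + y}{y + 6} = \frac{2 y}{6 + y}$)
$g{\left(10 \right)} \left(352 + 122\right) = 2 \cdot 10 \frac{1}{6 + 10} \left(352 + 122\right) = 2 \cdot 10 \cdot \frac{1}{16} \cdot 474 = \frac{5}{4} \cdot 474 = \frac{1185}{2}$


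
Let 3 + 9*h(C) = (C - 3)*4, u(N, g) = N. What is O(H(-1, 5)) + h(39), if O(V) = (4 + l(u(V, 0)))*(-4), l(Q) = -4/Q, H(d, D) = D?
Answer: 43/15 ≈ 2.8667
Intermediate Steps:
h(C) = -5/3 + 4*C/9 (h(C) = -⅓ + ((C - 3)*4)/9 = -⅓ + ((-3 + C)*4)/9 = -⅓ + (-12 + 4*C)/9 = -⅓ + (-4/3 + 4*C/9) = -5/3 + 4*C/9)
O(V) = -16 + 16/V (O(V) = (4 - 4/V)*(-4) = -16 + 16/V)
O(H(-1, 5)) + h(39) = (-16 + 16/5) + (-5/3 + (4/9)*39) = (-16 + 16*(⅕)) + (-5/3 + 52/3) = (-16 + 16/5) + 47/3 = -64/5 + 47/3 = 43/15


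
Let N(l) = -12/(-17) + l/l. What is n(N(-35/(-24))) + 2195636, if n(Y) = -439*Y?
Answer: 37313081/17 ≈ 2.1949e+6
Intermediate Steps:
N(l) = 29/17 (N(l) = -12*(-1/17) + 1 = 12/17 + 1 = 29/17)
n(N(-35/(-24))) + 2195636 = -439*29/17 + 2195636 = -12731/17 + 2195636 = 37313081/17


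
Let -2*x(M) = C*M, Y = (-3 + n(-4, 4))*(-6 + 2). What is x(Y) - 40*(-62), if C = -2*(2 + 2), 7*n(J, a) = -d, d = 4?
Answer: 17760/7 ≈ 2537.1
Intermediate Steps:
n(J, a) = -4/7 (n(J, a) = (-1*4)/7 = (1/7)*(-4) = -4/7)
C = -8 (C = -2*4 = -8)
Y = 100/7 (Y = (-3 - 4/7)*(-6 + 2) = -25/7*(-4) = 100/7 ≈ 14.286)
x(M) = 4*M (x(M) = -(-4)*M = 4*M)
x(Y) - 40*(-62) = 4*(100/7) - 40*(-62) = 400/7 + 2480 = 17760/7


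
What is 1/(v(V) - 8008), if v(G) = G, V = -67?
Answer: -1/8075 ≈ -0.00012384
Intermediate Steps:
1/(v(V) - 8008) = 1/(-67 - 8008) = 1/(-8075) = -1/8075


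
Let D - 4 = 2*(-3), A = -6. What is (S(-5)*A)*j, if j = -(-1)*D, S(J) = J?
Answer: -60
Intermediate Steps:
D = -2 (D = 4 + 2*(-3) = 4 - 6 = -2)
j = -2 (j = -(-1)*(-2) = -1*2 = -2)
(S(-5)*A)*j = -5*(-6)*(-2) = 30*(-2) = -60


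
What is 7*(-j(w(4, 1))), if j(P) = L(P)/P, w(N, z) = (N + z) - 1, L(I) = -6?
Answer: 21/2 ≈ 10.500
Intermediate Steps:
w(N, z) = -1 + N + z
j(P) = -6/P
7*(-j(w(4, 1))) = 7*(-(-6)/(-1 + 4 + 1)) = 7*(-(-6)/4) = 7*(-1*(-3/2)) = 7*(3/2) = 21/2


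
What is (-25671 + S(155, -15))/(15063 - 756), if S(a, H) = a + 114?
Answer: -25402/14307 ≈ -1.7755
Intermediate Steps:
S(a, H) = 114 + a
(-25671 + S(155, -15))/(15063 - 756) = (-25671 + (114 + 155))/(15063 - 756) = (-25671 + 269)/14307 = -25402*1/14307 = -25402/14307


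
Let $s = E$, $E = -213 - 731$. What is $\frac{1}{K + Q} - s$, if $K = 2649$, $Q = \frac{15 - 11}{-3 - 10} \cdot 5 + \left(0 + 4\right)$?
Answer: $\frac{32538749}{34469} \approx 944.0$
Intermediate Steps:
$Q = \frac{32}{13}$ ($Q = \frac{4}{-13} \cdot 5 + 4 = 4 \left(- \frac{1}{13}\right) 5 + 4 = \left(- \frac{4}{13}\right) 5 + 4 = - \frac{20}{13} + 4 = \frac{32}{13} \approx 2.4615$)
$E = -944$
$s = -944$
$\frac{1}{K + Q} - s = \frac{1}{2649 + \frac{32}{13}} - -944 = \frac{1}{\frac{34469}{13}} + 944 = \frac{13}{34469} + 944 = \frac{32538749}{34469}$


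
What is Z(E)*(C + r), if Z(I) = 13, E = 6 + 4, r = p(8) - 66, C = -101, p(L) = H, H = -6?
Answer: -2249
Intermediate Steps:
p(L) = -6
r = -72 (r = -6 - 66 = -72)
E = 10
Z(E)*(C + r) = 13*(-101 - 72) = 13*(-173) = -2249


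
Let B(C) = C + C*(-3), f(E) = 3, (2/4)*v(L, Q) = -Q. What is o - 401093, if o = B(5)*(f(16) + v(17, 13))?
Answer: -400863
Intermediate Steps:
v(L, Q) = -2*Q (v(L, Q) = 2*(-Q) = -2*Q)
B(C) = -2*C (B(C) = C - 3*C = -2*C)
o = 230 (o = (-2*5)*(3 - 2*13) = -10*(3 - 26) = -10*(-23) = 230)
o - 401093 = 230 - 401093 = -400863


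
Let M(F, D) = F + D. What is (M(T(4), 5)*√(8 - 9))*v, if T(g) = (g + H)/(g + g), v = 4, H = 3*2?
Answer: 25*I ≈ 25.0*I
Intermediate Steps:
H = 6
T(g) = (6 + g)/(2*g) (T(g) = (g + 6)/(g + g) = (6 + g)/((2*g)) = (6 + g)*(1/(2*g)) = (6 + g)/(2*g))
M(F, D) = D + F
(M(T(4), 5)*√(8 - 9))*v = ((5 + (½)*(6 + 4)/4)*√(8 - 9))*4 = ((5 + (½)*(¼)*10)*√(-1))*4 = ((5 + 5/4)*I)*4 = (25*I/4)*4 = 25*I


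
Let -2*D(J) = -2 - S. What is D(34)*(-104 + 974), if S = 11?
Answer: 5655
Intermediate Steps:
D(J) = 13/2 (D(J) = -(-2 - 1*11)/2 = -(-2 - 11)/2 = -½*(-13) = 13/2)
D(34)*(-104 + 974) = 13*(-104 + 974)/2 = (13/2)*870 = 5655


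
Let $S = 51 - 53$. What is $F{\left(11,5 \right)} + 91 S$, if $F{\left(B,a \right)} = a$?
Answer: $-177$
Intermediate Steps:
$S = -2$ ($S = 51 - 53 = -2$)
$F{\left(11,5 \right)} + 91 S = 5 + 91 \left(-2\right) = 5 - 182 = -177$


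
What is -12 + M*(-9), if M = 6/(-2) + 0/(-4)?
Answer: 15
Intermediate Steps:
M = -3 (M = 6*(-½) + 0*(-¼) = -3 + 0 = -3)
-12 + M*(-9) = -12 - 3*(-9) = -12 + 27 = 15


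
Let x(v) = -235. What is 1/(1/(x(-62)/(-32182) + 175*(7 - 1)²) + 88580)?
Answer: 202746835/17959314676482 ≈ 1.1289e-5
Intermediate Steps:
1/(1/(x(-62)/(-32182) + 175*(7 - 1)²) + 88580) = 1/(1/(-235/(-32182) + 175*(7 - 1)²) + 88580) = 1/(1/(-235*(-1/32182) + 175*6²) + 88580) = 1/(1/(235/32182 + 175*36) + 88580) = 1/(1/(235/32182 + 6300) + 88580) = 1/(1/(202746835/32182) + 88580) = 1/(32182/202746835 + 88580) = 1/(17959314676482/202746835) = 202746835/17959314676482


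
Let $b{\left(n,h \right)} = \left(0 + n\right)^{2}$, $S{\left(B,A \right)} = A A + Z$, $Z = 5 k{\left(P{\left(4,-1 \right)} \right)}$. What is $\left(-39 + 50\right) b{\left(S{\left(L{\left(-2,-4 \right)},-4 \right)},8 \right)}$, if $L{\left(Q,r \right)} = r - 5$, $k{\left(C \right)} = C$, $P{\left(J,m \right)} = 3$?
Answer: $10571$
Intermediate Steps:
$Z = 15$ ($Z = 5 \cdot 3 = 15$)
$L{\left(Q,r \right)} = -5 + r$
$S{\left(B,A \right)} = 15 + A^{2}$ ($S{\left(B,A \right)} = A A + 15 = A^{2} + 15 = 15 + A^{2}$)
$b{\left(n,h \right)} = n^{2}$
$\left(-39 + 50\right) b{\left(S{\left(L{\left(-2,-4 \right)},-4 \right)},8 \right)} = \left(-39 + 50\right) \left(15 + \left(-4\right)^{2}\right)^{2} = 11 \left(15 + 16\right)^{2} = 11 \cdot 31^{2} = 11 \cdot 961 = 10571$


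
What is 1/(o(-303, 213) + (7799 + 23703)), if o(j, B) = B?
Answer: 1/31715 ≈ 3.1531e-5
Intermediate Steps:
1/(o(-303, 213) + (7799 + 23703)) = 1/(213 + (7799 + 23703)) = 1/(213 + 31502) = 1/31715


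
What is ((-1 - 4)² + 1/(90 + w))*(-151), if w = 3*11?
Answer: -464476/123 ≈ -3776.2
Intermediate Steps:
w = 33
((-1 - 4)² + 1/(90 + w))*(-151) = ((-1 - 4)² + 1/(90 + 33))*(-151) = ((-5)² + 1/123)*(-151) = (25 + 1/123)*(-151) = (3076/123)*(-151) = -464476/123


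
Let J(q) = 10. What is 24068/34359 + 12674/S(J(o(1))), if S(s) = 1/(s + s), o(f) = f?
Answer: 8709343388/34359 ≈ 2.5348e+5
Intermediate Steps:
S(s) = 1/(2*s)
24068/34359 + 12674/S(J(o(1))) = 24068/34359 + 12674/(((½)/10)) = 24068*(1/34359) + 12674/(((½)*(⅒))) = 24068/34359 + 12674/(1/20) = 24068/34359 + 12674*20 = 24068/34359 + 253480 = 8709343388/34359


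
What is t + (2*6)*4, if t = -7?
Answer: 41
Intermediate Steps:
t + (2*6)*4 = -7 + (2*6)*4 = -7 + 12*4 = -7 + 48 = 41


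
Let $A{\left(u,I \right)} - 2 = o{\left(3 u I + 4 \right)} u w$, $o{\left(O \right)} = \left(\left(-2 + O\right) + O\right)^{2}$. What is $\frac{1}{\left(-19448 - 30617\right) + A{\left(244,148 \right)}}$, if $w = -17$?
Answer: $- \frac{1}{194745927427295} \approx -5.1349 \cdot 10^{-15}$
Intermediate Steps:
$o{\left(O \right)} = \left(-2 + 2 O\right)^{2}$
$A{\left(u,I \right)} = 2 - 68 u \left(3 + 3 I u\right)^{2}$ ($A{\left(u,I \right)} = 2 + 4 \left(-1 + \left(3 u I + 4\right)\right)^{2} u \left(-17\right) = 2 + 4 \left(-1 + \left(3 I u + 4\right)\right)^{2} u \left(-17\right) = 2 + 4 \left(-1 + \left(4 + 3 I u\right)\right)^{2} u \left(-17\right) = 2 + 4 \left(3 + 3 I u\right)^{2} u \left(-17\right) = 2 + 4 u \left(3 + 3 I u\right)^{2} \left(-17\right) = 2 - 68 u \left(3 + 3 I u\right)^{2}$)
$\frac{1}{\left(-19448 - 30617\right) + A{\left(244,148 \right)}} = \frac{1}{\left(-19448 - 30617\right) + \left(2 - 149328 \left(1 + 148 \cdot 244\right)^{2}\right)} = \frac{1}{-50065 + \left(2 - 149328 \left(1 + 36112\right)^{2}\right)} = \frac{1}{-50065 + \left(2 - 149328 \cdot 36113^{2}\right)} = \frac{1}{-50065 + \left(2 - 149328 \cdot 1304148769\right)} = \frac{1}{-50065 + \left(2 - 194745927377232\right)} = \frac{1}{-50065 - 194745927377230} = \frac{1}{-194745927427295} = - \frac{1}{194745927427295}$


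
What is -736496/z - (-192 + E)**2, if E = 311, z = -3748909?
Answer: -53087563853/3748909 ≈ -14161.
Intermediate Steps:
-736496/z - (-192 + E)**2 = -736496/(-3748909) - (-192 + 311)**2 = -736496*(-1/3748909) - 1*119**2 = 736496/3748909 - 1*14161 = 736496/3748909 - 14161 = -53087563853/3748909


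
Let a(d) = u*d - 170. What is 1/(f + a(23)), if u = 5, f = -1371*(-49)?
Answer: 1/67124 ≈ 1.4898e-5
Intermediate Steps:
f = 67179
a(d) = -170 + 5*d (a(d) = 5*d - 170 = -170 + 5*d)
1/(f + a(23)) = 1/(67179 + (-170 + 5*23)) = 1/(67179 + (-170 + 115)) = 1/(67179 - 55) = 1/67124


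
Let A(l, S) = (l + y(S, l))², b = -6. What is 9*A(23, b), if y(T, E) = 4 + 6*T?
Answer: 729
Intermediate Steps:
A(l, S) = (4 + l + 6*S)² (A(l, S) = (l + (4 + 6*S))² = (4 + l + 6*S)²)
9*A(23, b) = 9*(4 + 23 + 6*(-6))² = 9*(4 + 23 - 36)² = 9*(-9)² = 9*81 = 729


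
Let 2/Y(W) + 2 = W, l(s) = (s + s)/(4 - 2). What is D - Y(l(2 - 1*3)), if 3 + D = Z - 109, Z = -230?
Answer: -1024/3 ≈ -341.33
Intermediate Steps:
l(s) = s (l(s) = (2*s)/2 = (2*s)*(½) = s)
Y(W) = 2/(-2 + W)
D = -342 (D = -3 + (-230 - 109) = -3 - 339 = -342)
D - Y(l(2 - 1*3)) = -342 - 2/(-2 + (2 - 1*3)) = -342 - 2/(-2 + (2 - 3)) = -342 - 2/(-2 - 1) = -342 - 2/(-3) = -342 - 2*(-1)/3 = -342 - 1*(-⅔) = -342 + ⅔ = -1024/3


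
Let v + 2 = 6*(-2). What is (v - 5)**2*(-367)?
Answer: -132487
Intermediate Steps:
v = -14 (v = -2 + 6*(-2) = -2 - 12 = -14)
(v - 5)**2*(-367) = (-14 - 5)**2*(-367) = (-19)**2*(-367) = 361*(-367) = -132487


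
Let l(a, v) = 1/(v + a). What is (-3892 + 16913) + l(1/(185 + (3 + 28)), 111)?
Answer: 312204733/23977 ≈ 13021.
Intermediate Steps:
l(a, v) = 1/(a + v)
(-3892 + 16913) + l(1/(185 + (3 + 28)), 111) = (-3892 + 16913) + 1/(1/(185 + (3 + 28)) + 111) = 13021 + 1/(1/(185 + 31) + 111) = 13021 + 1/(1/216 + 111) = 13021 + 1/(23977/216) = 13021 + 216/23977 = 312204733/23977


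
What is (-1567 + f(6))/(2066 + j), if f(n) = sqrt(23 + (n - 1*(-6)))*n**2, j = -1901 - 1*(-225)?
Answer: -1567/390 + 6*sqrt(35)/65 ≈ -3.4718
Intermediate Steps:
j = -1676 (j = -1901 + 225 = -1676)
f(n) = n**2*sqrt(29 + n) (f(n) = sqrt(23 + (n + 6))*n**2 = sqrt(23 + (6 + n))*n**2 = sqrt(29 + n)*n**2 = n**2*sqrt(29 + n))
(-1567 + f(6))/(2066 + j) = (-1567 + 6**2*sqrt(29 + 6))/(2066 - 1676) = (-1567 + 36*sqrt(35))/390 = (-1567 + 36*sqrt(35))*(1/390) = -1567/390 + 6*sqrt(35)/65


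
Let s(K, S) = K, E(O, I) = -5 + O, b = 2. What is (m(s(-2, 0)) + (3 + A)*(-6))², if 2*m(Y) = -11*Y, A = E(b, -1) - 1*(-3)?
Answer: 49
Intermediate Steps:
A = 0 (A = (-5 + 2) - 1*(-3) = -3 + 3 = 0)
m(Y) = -11*Y/2 (m(Y) = (-11*Y)/2 = -11*Y/2)
(m(s(-2, 0)) + (3 + A)*(-6))² = (-11/2*(-2) + (3 + 0)*(-6))² = (11 + 3*(-6))² = (11 - 18)² = (-7)² = 49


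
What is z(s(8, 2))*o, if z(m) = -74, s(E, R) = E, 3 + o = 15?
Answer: -888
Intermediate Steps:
o = 12 (o = -3 + 15 = 12)
z(s(8, 2))*o = -74*12 = -888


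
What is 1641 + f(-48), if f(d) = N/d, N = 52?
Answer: 19679/12 ≈ 1639.9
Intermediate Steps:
f(d) = 52/d
1641 + f(-48) = 1641 + 52/(-48) = 1641 + 52*(-1/48) = 1641 - 13/12 = 19679/12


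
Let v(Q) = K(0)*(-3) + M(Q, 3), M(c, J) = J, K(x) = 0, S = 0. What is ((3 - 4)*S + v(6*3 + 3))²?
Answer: 9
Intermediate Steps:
v(Q) = 3 (v(Q) = 0*(-3) + 3 = 0 + 3 = 3)
((3 - 4)*S + v(6*3 + 3))² = ((3 - 4)*0 + 3)² = (-1*0 + 3)² = (0 + 3)² = 3² = 9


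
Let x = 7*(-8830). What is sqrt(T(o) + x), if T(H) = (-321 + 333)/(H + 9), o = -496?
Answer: I*sqrt(14659421734)/487 ≈ 248.62*I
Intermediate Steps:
x = -61810
T(H) = 12/(9 + H)
sqrt(T(o) + x) = sqrt(12/(9 - 496) - 61810) = sqrt(12/(-487) - 61810) = sqrt(12*(-1/487) - 61810) = sqrt(-12/487 - 61810) = sqrt(-30101482/487) = I*sqrt(14659421734)/487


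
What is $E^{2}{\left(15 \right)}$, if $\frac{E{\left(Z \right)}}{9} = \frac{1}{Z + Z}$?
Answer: $\frac{9}{100} \approx 0.09$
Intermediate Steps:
$E{\left(Z \right)} = \frac{9}{2 Z}$ ($E{\left(Z \right)} = \frac{9}{Z + Z} = \frac{9}{2 Z}$)
$E^{2}{\left(15 \right)} = \left(\frac{9}{2 \cdot 15}\right)^{2} = \left(\frac{9}{2} \cdot \frac{1}{15}\right)^{2} = \left(\frac{3}{10}\right)^{2} = \frac{9}{100}$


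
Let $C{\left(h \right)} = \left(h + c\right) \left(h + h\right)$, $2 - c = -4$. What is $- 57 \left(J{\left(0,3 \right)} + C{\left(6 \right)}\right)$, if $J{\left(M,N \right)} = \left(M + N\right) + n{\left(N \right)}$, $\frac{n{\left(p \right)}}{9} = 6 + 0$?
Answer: $-11457$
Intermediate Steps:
$c = 6$ ($c = 2 - -4 = 2 + 4 = 6$)
$n{\left(p \right)} = 54$ ($n{\left(p \right)} = 9 \left(6 + 0\right) = 9 \cdot 6 = 54$)
$C{\left(h \right)} = 2 h \left(6 + h\right)$ ($C{\left(h \right)} = \left(h + 6\right) \left(h + h\right) = \left(6 + h\right) 2 h = 2 h \left(6 + h\right)$)
$J{\left(M,N \right)} = 54 + M + N$ ($J{\left(M,N \right)} = \left(M + N\right) + 54 = 54 + M + N$)
$- 57 \left(J{\left(0,3 \right)} + C{\left(6 \right)}\right) = - 57 \left(\left(54 + 0 + 3\right) + 2 \cdot 6 \left(6 + 6\right)\right) = - 57 \left(57 + 2 \cdot 6 \cdot 12\right) = - 57 \left(57 + 144\right) = \left(-57\right) 201 = -11457$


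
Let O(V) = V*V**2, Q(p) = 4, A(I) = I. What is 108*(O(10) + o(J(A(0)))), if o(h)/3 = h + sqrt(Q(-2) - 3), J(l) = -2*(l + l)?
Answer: 108324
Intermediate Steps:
J(l) = -4*l
O(V) = V**3
o(h) = 3 + 3*h (o(h) = 3*(h + sqrt(4 - 3)) = 3*(h + sqrt(1)) = 3*(h + 1) = 3*(1 + h) = 3 + 3*h)
108*(O(10) + o(J(A(0)))) = 108*(10**3 + (3 + 3*(-4*0))) = 108*(1000 + (3 + 3*0)) = 108*(1000 + (3 + 0)) = 108*(1000 + 3) = 108*1003 = 108324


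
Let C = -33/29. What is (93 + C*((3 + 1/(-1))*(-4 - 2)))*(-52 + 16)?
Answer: -111348/29 ≈ -3839.6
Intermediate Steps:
C = -33/29 (C = -33*1/29 = -33/29 ≈ -1.1379)
(93 + C*((3 + 1/(-1))*(-4 - 2)))*(-52 + 16) = (93 - 33*(3 + 1/(-1))*(-4 - 2)/29)*(-52 + 16) = (93 - 33*(3 - 1)*(-6)/29)*(-36) = (93 - 66*(-6)/29)*(-36) = (93 - 33/29*(-12))*(-36) = (93 + 396/29)*(-36) = (3093/29)*(-36) = -111348/29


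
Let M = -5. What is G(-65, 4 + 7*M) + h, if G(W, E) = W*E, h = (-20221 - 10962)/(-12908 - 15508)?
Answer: 57289423/28416 ≈ 2016.1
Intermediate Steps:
h = 31183/28416 (h = -31183/(-28416) = -31183*(-1/28416) = 31183/28416 ≈ 1.0974)
G(W, E) = E*W
G(-65, 4 + 7*M) + h = (4 + 7*(-5))*(-65) + 31183/28416 = (4 - 35)*(-65) + 31183/28416 = -31*(-65) + 31183/28416 = 2015 + 31183/28416 = 57289423/28416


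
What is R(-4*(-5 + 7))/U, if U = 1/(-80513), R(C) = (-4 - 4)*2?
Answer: 1288208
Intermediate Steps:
R(C) = -16 (R(C) = -8*2 = -16)
U = -1/80513 ≈ -1.2420e-5
R(-4*(-5 + 7))/U = -16/(-1/80513) = -16*(-80513) = 1288208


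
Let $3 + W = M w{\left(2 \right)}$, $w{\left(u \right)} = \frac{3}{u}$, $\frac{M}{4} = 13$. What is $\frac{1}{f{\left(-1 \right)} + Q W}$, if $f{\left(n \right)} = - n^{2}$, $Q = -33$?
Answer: $- \frac{1}{2476} \approx -0.00040388$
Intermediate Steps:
$M = 52$ ($M = 4 \cdot 13 = 52$)
$W = 75$ ($W = -3 + 52 \cdot \frac{3}{2} = -3 + 78 = 75$)
$\frac{1}{f{\left(-1 \right)} + Q W} = \frac{1}{- \left(-1\right)^{2} - 2475} = \frac{1}{\left(-1\right) 1 - 2475} = \frac{1}{-1 - 2475} = \frac{1}{-2476} = - \frac{1}{2476}$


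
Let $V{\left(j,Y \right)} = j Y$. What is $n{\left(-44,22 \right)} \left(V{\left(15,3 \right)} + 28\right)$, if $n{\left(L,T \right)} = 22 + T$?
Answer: $3212$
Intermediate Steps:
$V{\left(j,Y \right)} = Y j$
$n{\left(-44,22 \right)} \left(V{\left(15,3 \right)} + 28\right) = \left(22 + 22\right) \left(3 \cdot 15 + 28\right) = 44 \left(45 + 28\right) = 44 \cdot 73 = 3212$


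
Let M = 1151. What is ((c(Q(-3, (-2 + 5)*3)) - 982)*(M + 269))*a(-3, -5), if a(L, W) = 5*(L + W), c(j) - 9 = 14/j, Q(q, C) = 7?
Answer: 55152800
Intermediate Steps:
c(j) = 9 + 14/j
a(L, W) = 5*L + 5*W
((c(Q(-3, (-2 + 5)*3)) - 982)*(M + 269))*a(-3, -5) = (((9 + 14/7) - 982)*(1151 + 269))*(5*(-3) + 5*(-5)) = (((9 + 14*(1/7)) - 982)*1420)*(-15 - 25) = (((9 + 2) - 982)*1420)*(-40) = ((11 - 982)*1420)*(-40) = -971*1420*(-40) = -1378820*(-40) = 55152800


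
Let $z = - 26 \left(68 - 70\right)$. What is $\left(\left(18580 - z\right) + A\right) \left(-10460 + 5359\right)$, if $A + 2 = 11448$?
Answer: $-152897374$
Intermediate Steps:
$A = 11446$ ($A = -2 + 11448 = 11446$)
$z = 52$ ($z = \left(-26\right) \left(-2\right) = 52$)
$\left(\left(18580 - z\right) + A\right) \left(-10460 + 5359\right) = \left(\left(18580 - 52\right) + 11446\right) \left(-10460 + 5359\right) = \left(\left(18580 - 52\right) + 11446\right) \left(-5101\right) = \left(18528 + 11446\right) \left(-5101\right) = 29974 \left(-5101\right) = -152897374$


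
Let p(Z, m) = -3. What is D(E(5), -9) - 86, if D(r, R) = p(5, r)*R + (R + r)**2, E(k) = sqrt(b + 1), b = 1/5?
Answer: 116/5 - 18*sqrt(30)/5 ≈ 3.4820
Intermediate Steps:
b = 1/5 ≈ 0.20000
E(k) = sqrt(30)/5 (E(k) = sqrt(1/5 + 1) = sqrt(6/5) = sqrt(30)/5)
D(r, R) = (R + r)**2 - 3*R (D(r, R) = -3*R + (R + r)**2 = (R + r)**2 - 3*R)
D(E(5), -9) - 86 = ((-9 + sqrt(30)/5)**2 - 3*(-9)) - 86 = ((-9 + sqrt(30)/5)**2 + 27) - 86 = (27 + (-9 + sqrt(30)/5)**2) - 86 = -59 + (-9 + sqrt(30)/5)**2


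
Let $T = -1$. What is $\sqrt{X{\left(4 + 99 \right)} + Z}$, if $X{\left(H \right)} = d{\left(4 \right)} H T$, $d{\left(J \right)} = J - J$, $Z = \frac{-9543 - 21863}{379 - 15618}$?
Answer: $\frac{\sqrt{9767266}}{2177} \approx 1.4356$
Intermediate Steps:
$Z = \frac{31406}{15239}$ ($Z = - \frac{31406}{-15239} = \left(-31406\right) \left(- \frac{1}{15239}\right) = \frac{31406}{15239} \approx 2.0609$)
$d{\left(J \right)} = 0$
$X{\left(H \right)} = 0$ ($X{\left(H \right)} = 0 H \left(-1\right) = 0 \left(-1\right) = 0$)
$\sqrt{X{\left(4 + 99 \right)} + Z} = \sqrt{0 + \frac{31406}{15239}} = \sqrt{\frac{31406}{15239}} = \frac{\sqrt{9767266}}{2177}$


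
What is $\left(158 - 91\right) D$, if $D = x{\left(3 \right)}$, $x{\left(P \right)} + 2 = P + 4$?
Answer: $335$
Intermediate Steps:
$x{\left(P \right)} = 2 + P$ ($x{\left(P \right)} = -2 + \left(P + 4\right) = -2 + \left(4 + P\right) = 2 + P$)
$D = 5$ ($D = 2 + 3 = 5$)
$\left(158 - 91\right) D = \left(158 - 91\right) 5 = 67 \cdot 5 = 335$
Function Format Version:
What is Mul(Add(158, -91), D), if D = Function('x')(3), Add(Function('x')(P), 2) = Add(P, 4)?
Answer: 335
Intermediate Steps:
Function('x')(P) = Add(2, P) (Function('x')(P) = Add(-2, Add(P, 4)) = Add(-2, Add(4, P)) = Add(2, P))
D = 5 (D = Add(2, 3) = 5)
Mul(Add(158, -91), D) = Mul(Add(158, -91), 5) = Mul(67, 5) = 335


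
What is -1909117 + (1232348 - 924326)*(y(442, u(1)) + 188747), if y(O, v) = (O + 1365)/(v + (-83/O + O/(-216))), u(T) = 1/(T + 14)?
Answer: 14971058080933543/258659 ≈ 5.7879e+10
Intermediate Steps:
u(T) = 1/(14 + T)
y(O, v) = (1365 + O)/(v - 83/O - O/216) (y(O, v) = (1365 + O)/(v + (-83/O + O*(-1/216))) = (1365 + O)/(v + (-83/O - O/216)) = (1365 + O)/(v - 83/O - O/216))
-1909117 + (1232348 - 924326)*(y(442, u(1)) + 188747) = -1909117 + (1232348 - 924326)*(216*442*(1365 + 442)/(-17928 - 1*442² + 216*442/(14 + 1)) + 188747) = -1909117 + 308022*(216*442*1807/(-17928 - 1*195364 + 216*442/15) + 188747) = -1909117 + 308022*(216*442*1807/(-17928 - 195364 + 216*442*(1/15)) + 188747) = -1909117 + 308022*(216*442*1807/(-17928 - 195364 + 31824/5) + 188747) = -1909117 + 308022*(216*442*1807/(-1034636/5) + 188747) = -1909117 + 308022*(216*442*(-5/1034636)*1807 + 188747) = -1909117 + 308022*(-215647380/258659 + 188747) = -1909117 + 308022*(48605462893/258659) = -1909117 + 14971551891227646/258659 = 14971058080933543/258659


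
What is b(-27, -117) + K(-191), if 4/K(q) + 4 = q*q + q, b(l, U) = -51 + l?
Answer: -1415152/18143 ≈ -78.000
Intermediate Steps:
K(q) = 4/(-4 + q + q²) (K(q) = 4/(-4 + (q*q + q)) = 4/(-4 + (q² + q)) = 4/(-4 + (q + q²)) = 4/(-4 + q + q²))
b(-27, -117) + K(-191) = (-51 - 27) + 4/(-4 - 191 + (-191)²) = -78 + 4/(-4 - 191 + 36481) = -78 + 4/36286 = -78 + 4*(1/36286) = -78 + 2/18143 = -1415152/18143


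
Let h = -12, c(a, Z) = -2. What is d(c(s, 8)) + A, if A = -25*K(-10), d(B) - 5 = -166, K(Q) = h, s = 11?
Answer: 139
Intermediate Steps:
K(Q) = -12
d(B) = -161 (d(B) = 5 - 166 = -161)
A = 300 (A = -25*(-12) = 300)
d(c(s, 8)) + A = -161 + 300 = 139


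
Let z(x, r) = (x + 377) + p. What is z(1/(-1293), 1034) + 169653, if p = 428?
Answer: 220402193/1293 ≈ 1.7046e+5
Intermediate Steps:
z(x, r) = 805 + x (z(x, r) = (x + 377) + 428 = (377 + x) + 428 = 805 + x)
z(1/(-1293), 1034) + 169653 = (805 + 1/(-1293)) + 169653 = (805 - 1/1293) + 169653 = 1040864/1293 + 169653 = 220402193/1293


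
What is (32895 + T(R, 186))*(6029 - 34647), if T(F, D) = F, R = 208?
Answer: -947341654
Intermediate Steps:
(32895 + T(R, 186))*(6029 - 34647) = (32895 + 208)*(6029 - 34647) = 33103*(-28618) = -947341654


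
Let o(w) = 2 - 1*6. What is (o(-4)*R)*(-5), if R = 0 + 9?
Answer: 180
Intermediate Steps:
R = 9
o(w) = -4 (o(w) = 2 - 6 = -4)
(o(-4)*R)*(-5) = -4*9*(-5) = -36*(-5) = 180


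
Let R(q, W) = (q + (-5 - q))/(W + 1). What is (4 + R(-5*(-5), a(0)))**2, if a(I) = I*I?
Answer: 1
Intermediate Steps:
a(I) = I**2
R(q, W) = -5/(1 + W)
(4 + R(-5*(-5), a(0)))**2 = (4 - 5/(1 + 0**2))**2 = (4 - 5/(1 + 0))**2 = (4 - 5/1)**2 = (4 - 5*1)**2 = (4 - 5)**2 = (-1)**2 = 1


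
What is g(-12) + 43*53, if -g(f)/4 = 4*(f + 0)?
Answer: 2471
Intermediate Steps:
g(f) = -16*f (g(f) = -16*(f + 0) = -16*f)
g(-12) + 43*53 = -16*(-12) + 43*53 = 192 + 2279 = 2471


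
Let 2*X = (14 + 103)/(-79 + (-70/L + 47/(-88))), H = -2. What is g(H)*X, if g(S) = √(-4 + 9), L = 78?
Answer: -200772*√5/276041 ≈ -1.6264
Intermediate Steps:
X = -200772/276041 (X = ((14 + 103)/(-79 + (-70/78 + 47/(-88))))/2 = (117/(-79 + (-70*1/78 + 47*(-1/88))))/2 = (117/(-79 + (-35/39 - 47/88)))/2 = (117/(-79 - 4913/3432))/2 = (117/(-276041/3432))/2 = (117*(-3432/276041))/2 = (½)*(-401544/276041) = -200772/276041 ≈ -0.72733)
g(S) = √5
g(H)*X = √5*(-200772/276041) = -200772*√5/276041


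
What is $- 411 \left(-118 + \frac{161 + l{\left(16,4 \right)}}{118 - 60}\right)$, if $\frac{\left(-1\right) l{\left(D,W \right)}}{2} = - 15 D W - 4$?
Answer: $\frac{1954305}{58} \approx 33695.0$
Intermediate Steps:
$l{\left(D,W \right)} = 8 + 30 D W$ ($l{\left(D,W \right)} = - 2 \left(- 15 D W - 4\right) = - 2 \left(-4 - 15 D W\right) = 8 + 30 D W$)
$- 411 \left(-118 + \frac{161 + l{\left(16,4 \right)}}{118 - 60}\right) = - 411 \left(-118 + \frac{161 + \left(8 + 30 \cdot 16 \cdot 4\right)}{118 - 60}\right) = - 411 \left(-118 + \frac{161 + \left(8 + 1920\right)}{118 + \left(-110 + 50\right)}\right) = - 411 \left(-118 + \frac{161 + 1928}{118 - 60}\right) = - 411 \left(-118 + \frac{2089}{58}\right) = \left(-411\right) \left(- \frac{4755}{58}\right) = \frac{1954305}{58}$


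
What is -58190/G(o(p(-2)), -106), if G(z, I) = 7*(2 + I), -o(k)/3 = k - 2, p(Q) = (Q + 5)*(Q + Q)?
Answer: 29095/364 ≈ 79.931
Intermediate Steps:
p(Q) = 2*Q*(5 + Q) (p(Q) = (5 + Q)*(2*Q) = 2*Q*(5 + Q))
o(k) = 6 - 3*k (o(k) = -3*(k - 2) = -3*(-2 + k) = 6 - 3*k)
G(z, I) = 14 + 7*I
-58190/G(o(p(-2)), -106) = -58190/(14 + 7*(-106)) = -58190/(14 - 742) = -58190/(-728) = -58190*(-1/728) = 29095/364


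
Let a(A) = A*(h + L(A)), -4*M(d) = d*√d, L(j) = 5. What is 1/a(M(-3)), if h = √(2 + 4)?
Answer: -20*I*√3/171 + 4*I*√2/57 ≈ -0.10334*I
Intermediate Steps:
M(d) = -d^(3/2)/4 (M(d) = -d*√d/4 = -d^(3/2)/4)
h = √6 ≈ 2.4495
a(A) = A*(5 + √6) (a(A) = A*(√6 + 5) = A*(5 + √6))
1/a(M(-3)) = 1/((-(-3)*I*√3/4)*(5 + √6)) = 1/((3*I*√3/4)*(5 + √6)) = 1/(3*I*√3*(5 + √6)/4) = -4*I*√3/(9*(5 + √6))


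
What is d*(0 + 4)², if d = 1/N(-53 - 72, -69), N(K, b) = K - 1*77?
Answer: -8/101 ≈ -0.079208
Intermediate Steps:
N(K, b) = -77 + K (N(K, b) = K - 77 = -77 + K)
d = -1/202 (d = 1/(-77 + (-53 - 72)) = 1/(-77 - 125) = 1/(-202) = -1/202 ≈ -0.0049505)
d*(0 + 4)² = -(0 + 4)²/202 = -1/202*4² = -1/202*16 = -8/101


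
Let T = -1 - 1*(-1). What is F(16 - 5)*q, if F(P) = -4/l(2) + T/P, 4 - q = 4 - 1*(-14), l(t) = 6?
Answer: 28/3 ≈ 9.3333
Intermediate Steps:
T = 0 (T = -1 + 1 = 0)
q = -14 (q = 4 - (4 - 1*(-14)) = 4 - (4 + 14) = 4 - 1*18 = 4 - 18 = -14)
F(P) = -⅔ (F(P) = -4/6 + 0/P = -4*⅙ + 0 = -⅔ + 0 = -⅔)
F(16 - 5)*q = -⅔*(-14) = 28/3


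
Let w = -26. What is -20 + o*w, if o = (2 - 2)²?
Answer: -20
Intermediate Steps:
o = 0 (o = 0² = 0)
-20 + o*w = -20 + 0*(-26) = -20 + 0 = -20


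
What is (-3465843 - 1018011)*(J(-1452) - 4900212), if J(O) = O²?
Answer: 12518507853432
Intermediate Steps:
(-3465843 - 1018011)*(J(-1452) - 4900212) = (-3465843 - 1018011)*((-1452)² - 4900212) = -4483854*(2108304 - 4900212) = -4483854*(-2791908) = 12518507853432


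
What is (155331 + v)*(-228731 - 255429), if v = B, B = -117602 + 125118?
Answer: -78844003520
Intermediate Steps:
B = 7516
v = 7516
(155331 + v)*(-228731 - 255429) = (155331 + 7516)*(-228731 - 255429) = 162847*(-484160) = -78844003520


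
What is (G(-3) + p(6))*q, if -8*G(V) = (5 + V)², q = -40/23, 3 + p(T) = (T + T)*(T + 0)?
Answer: -2740/23 ≈ -119.13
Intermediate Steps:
p(T) = -3 + 2*T² (p(T) = -3 + (T + T)*(T + 0) = -3 + (2*T)*T = -3 + 2*T²)
q = -40/23 (q = -40*1/23 = -40/23 ≈ -1.7391)
G(V) = -(5 + V)²/8
(G(-3) + p(6))*q = (-(5 - 3)²/8 + (-3 + 2*6²))*(-40/23) = (-⅛*2² + (-3 + 2*36))*(-40/23) = (-⅛*4 + (-3 + 72))*(-40/23) = (-½ + 69)*(-40/23) = (137/2)*(-40/23) = -2740/23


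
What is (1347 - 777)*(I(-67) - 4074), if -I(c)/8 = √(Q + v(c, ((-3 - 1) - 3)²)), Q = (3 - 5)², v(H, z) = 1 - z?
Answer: -2322180 - 9120*I*√11 ≈ -2.3222e+6 - 30248.0*I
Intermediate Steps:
Q = 4 (Q = (-2)² = 4)
I(c) = -16*I*√11 (I(c) = -8*√(4 + (1 - ((-3 - 1) - 3)²)) = -8*√(4 + (1 - (-4 - 3)²)) = -8*√(4 + (1 - 1*(-7)²)) = -8*√(4 + (1 - 1*49)) = -8*√(4 + (1 - 49)) = -8*√(4 - 48) = -16*I*√11)
(1347 - 777)*(I(-67) - 4074) = (1347 - 777)*(-16*I*√11 - 4074) = 570*(-4074 - 16*I*√11) = -2322180 - 9120*I*√11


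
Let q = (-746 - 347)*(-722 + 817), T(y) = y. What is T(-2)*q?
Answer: 207670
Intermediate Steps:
q = -103835 (q = -1093*95 = -103835)
T(-2)*q = -2*(-103835) = 207670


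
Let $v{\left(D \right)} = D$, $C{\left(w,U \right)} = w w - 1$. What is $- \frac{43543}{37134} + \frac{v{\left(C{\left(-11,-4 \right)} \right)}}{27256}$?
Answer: $- \frac{147793991}{126515538} \approx -1.1682$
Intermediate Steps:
$C{\left(w,U \right)} = -1 + w^{2}$ ($C{\left(w,U \right)} = w^{2} - 1 = -1 + w^{2}$)
$- \frac{43543}{37134} + \frac{v{\left(C{\left(-11,-4 \right)} \right)}}{27256} = - \frac{43543}{37134} + \frac{-1 + \left(-11\right)^{2}}{27256} = \left(-43543\right) \frac{1}{37134} + \left(-1 + 121\right) \frac{1}{27256} = - \frac{43543}{37134} + 120 \cdot \frac{1}{27256} = - \frac{43543}{37134} + \frac{15}{3407} = - \frac{147793991}{126515538}$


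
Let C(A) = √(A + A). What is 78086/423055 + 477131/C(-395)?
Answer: 78086/423055 - 477131*I*√790/790 ≈ 0.18458 - 16976.0*I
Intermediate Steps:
C(A) = √2*√A (C(A) = √(2*A) = √2*√A)
78086/423055 + 477131/C(-395) = 78086/423055 + 477131/((√2*√(-395))) = 78086*(1/423055) + 477131/((√2*(I*√395))) = 78086/423055 + 477131/((I*√790)) = 78086/423055 + 477131*(-I*√790/790) = 78086/423055 - 477131*I*√790/790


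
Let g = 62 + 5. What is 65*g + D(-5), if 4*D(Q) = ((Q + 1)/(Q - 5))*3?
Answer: 43553/10 ≈ 4355.3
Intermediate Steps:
g = 67
D(Q) = 3*(1 + Q)/(4*(-5 + Q)) (D(Q) = (((Q + 1)/(Q - 5))*3)/4 = (((1 + Q)/(-5 + Q))*3)/4 = (3*(1 + Q)/(-5 + Q))/4 = 3*(1 + Q)/(4*(-5 + Q)))
65*g + D(-5) = 65*67 + 3*(1 - 5)/(4*(-5 - 5)) = 4355 + (3/4)*(-4)/(-10) = 4355 + (3/4)*(-1/10)*(-4) = 4355 + 3/10 = 43553/10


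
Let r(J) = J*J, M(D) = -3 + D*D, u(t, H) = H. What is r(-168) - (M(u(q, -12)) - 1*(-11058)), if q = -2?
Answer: 17025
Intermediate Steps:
M(D) = -3 + D**2
r(J) = J**2
r(-168) - (M(u(q, -12)) - 1*(-11058)) = (-168)**2 - ((-3 + (-12)**2) - 1*(-11058)) = 28224 - ((-3 + 144) + 11058) = 28224 - (141 + 11058) = 28224 - 1*11199 = 28224 - 11199 = 17025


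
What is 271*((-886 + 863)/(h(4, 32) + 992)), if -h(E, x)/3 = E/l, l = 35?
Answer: -218155/34708 ≈ -6.2854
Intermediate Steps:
h(E, x) = -3*E/35
271*((-886 + 863)/(h(4, 32) + 992)) = 271*((-886 + 863)/(-3/35*4 + 992)) = 271*(-23/(-12/35 + 992)) = 271*(-23/34708/35) = 271*(-23*35/34708) = 271*(-805/34708) = -218155/34708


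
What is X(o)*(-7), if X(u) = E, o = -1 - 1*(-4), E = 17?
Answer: -119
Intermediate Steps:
o = 3 (o = -1 + 4 = 3)
X(u) = 17
X(o)*(-7) = 17*(-7) = -119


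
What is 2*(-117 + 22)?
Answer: -190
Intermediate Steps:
2*(-117 + 22) = 2*(-95) = -190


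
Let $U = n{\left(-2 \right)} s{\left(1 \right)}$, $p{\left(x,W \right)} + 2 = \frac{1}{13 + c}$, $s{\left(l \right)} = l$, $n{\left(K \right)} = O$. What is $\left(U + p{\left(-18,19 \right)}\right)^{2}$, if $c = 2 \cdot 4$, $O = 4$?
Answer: $\frac{1849}{441} \approx 4.1927$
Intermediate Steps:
$n{\left(K \right)} = 4$
$c = 8$
$p{\left(x,W \right)} = - \frac{41}{21}$ ($p{\left(x,W \right)} = -2 + \frac{1}{13 + 8} = -2 + \frac{1}{21} = - \frac{41}{21}$)
$U = 4$ ($U = 4 \cdot 1 = 4$)
$\left(U + p{\left(-18,19 \right)}\right)^{2} = \left(4 - \frac{41}{21}\right)^{2} = \left(\frac{43}{21}\right)^{2} = \frac{1849}{441}$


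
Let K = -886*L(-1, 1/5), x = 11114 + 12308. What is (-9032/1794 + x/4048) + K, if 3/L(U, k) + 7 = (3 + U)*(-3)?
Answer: 16198697/78936 ≈ 205.21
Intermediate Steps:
L(U, k) = 3/(-16 - 3*U) (L(U, k) = 3/(-7 + (3 + U)*(-3)) = 3/(-7 + (-9 - 3*U)) = 3/(-16 - 3*U))
x = 23422
K = 2658/13 (K = -(-2658)/(16 + 3*(-1)) = -(-2658)/(16 - 3) = -(-2658)/13 = -886*(-3/13) = 2658/13 ≈ 204.46)
(-9032/1794 + x/4048) + K = (-9032/1794 + 23422/4048) + 2658/13 = (-9032*1/1794 + 23422*(1/4048)) + 2658/13 = (-4516/897 + 11711/2024) + 2658/13 = 59321/78936 + 2658/13 = 16198697/78936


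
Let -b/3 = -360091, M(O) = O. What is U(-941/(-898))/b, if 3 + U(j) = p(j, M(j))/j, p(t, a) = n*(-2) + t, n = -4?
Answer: 5302/1016536893 ≈ 5.2157e-6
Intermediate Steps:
p(t, a) = 8 + t (p(t, a) = -4*(-2) + t = 8 + t)
U(j) = -3 + (8 + j)/j
b = 1080273 (b = -3*(-360091) = 1080273)
U(-941/(-898))/b = (-2 + 8/((-941/(-898))))/1080273 = (-2 + 8/((-941*(-1/898))))*(1/1080273) = (-2 + 8/(941/898))*(1/1080273) = (-2 + 8*(898/941))*(1/1080273) = (-2 + 7184/941)*(1/1080273) = (5302/941)*(1/1080273) = 5302/1016536893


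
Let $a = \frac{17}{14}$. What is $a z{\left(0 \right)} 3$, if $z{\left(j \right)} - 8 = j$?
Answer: $\frac{204}{7} \approx 29.143$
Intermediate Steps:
$z{\left(j \right)} = 8 + j$
$a = \frac{17}{14}$ ($a = 17 \cdot \frac{1}{14} = \frac{17}{14} \approx 1.2143$)
$a z{\left(0 \right)} 3 = \frac{17 \left(8 + 0\right)}{14} \cdot 3 = \frac{17}{14} \cdot 8 \cdot 3 = \frac{68}{7} \cdot 3 = \frac{204}{7}$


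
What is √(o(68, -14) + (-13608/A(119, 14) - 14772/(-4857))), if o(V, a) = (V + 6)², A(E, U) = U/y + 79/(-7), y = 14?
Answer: 7*√363862155/1619 ≈ 82.474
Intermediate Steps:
A(E, U) = -79/7 + U/14 (A(E, U) = U/14 + 79/(-7) = U*(1/14) + 79*(-⅐) = U/14 - 79/7 = -79/7 + U/14)
o(V, a) = (6 + V)²
√(o(68, -14) + (-13608/A(119, 14) - 14772/(-4857))) = √((6 + 68)² + (-13608/(-79/7 + (1/14)*14) - 14772/(-4857))) = √(74² + (-13608/(-79/7 + 1) - 14772*(-1/4857))) = √(5476 + (-13608/(-72/7) + 4924/1619)) = √(5476 + (-13608*(-7/72) + 4924/1619)) = √(5476 + (1323 + 4924/1619)) = √(5476 + 2146861/1619) = √(11012505/1619) = 7*√363862155/1619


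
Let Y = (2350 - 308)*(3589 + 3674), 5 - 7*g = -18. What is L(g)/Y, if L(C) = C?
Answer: 23/103817322 ≈ 2.2154e-7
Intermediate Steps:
g = 23/7 (g = 5/7 - ⅐*(-18) = 5/7 + 18/7 = 23/7 ≈ 3.2857)
Y = 14831046 (Y = 2042*7263 = 14831046)
L(g)/Y = (23/7)/14831046 = (23/7)*(1/14831046) = 23/103817322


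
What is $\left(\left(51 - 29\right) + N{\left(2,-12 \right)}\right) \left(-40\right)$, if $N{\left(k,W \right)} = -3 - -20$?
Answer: $-1560$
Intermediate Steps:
$N{\left(k,W \right)} = 17$ ($N{\left(k,W \right)} = -3 + 20 = 17$)
$\left(\left(51 - 29\right) + N{\left(2,-12 \right)}\right) \left(-40\right) = \left(\left(51 - 29\right) + 17\right) \left(-40\right) = \left(22 + 17\right) \left(-40\right) = 39 \left(-40\right) = -1560$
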